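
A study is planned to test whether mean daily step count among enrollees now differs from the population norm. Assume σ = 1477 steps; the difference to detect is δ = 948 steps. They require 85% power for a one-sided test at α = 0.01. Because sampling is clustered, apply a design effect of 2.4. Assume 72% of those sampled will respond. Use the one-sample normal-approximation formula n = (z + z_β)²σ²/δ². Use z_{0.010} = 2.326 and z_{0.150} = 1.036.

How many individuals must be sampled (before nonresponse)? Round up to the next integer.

n = (z_α + z_β)² · σ² / δ²
  = (2.326 + 1.036)² · 1477² / 948²
  = 11.3030 · 2181529 / 898704
  = 27.44
Design effect: 2.4 × 27.44 = 65.85.
Adjust for 72% response: 65.85 / 0.72 = 91.46.
Round up → n = 92.

n = 92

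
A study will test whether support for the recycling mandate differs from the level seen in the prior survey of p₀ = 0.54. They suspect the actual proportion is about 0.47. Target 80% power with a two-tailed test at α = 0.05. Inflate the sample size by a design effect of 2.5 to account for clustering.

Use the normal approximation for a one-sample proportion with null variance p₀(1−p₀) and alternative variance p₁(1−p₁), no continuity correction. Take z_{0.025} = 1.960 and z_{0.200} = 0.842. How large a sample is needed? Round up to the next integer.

n = [z_{α/2}·√(p₀q₀) + z_β·√(p₁q₁)]² / (p₁ − p₀)²
  = [1.960·√(0.54·0.46) + 0.842·√(0.47·0.53)]² / (-0.07)²
  = [1.960·0.4984 + 0.842·0.4991]² / 0.0049
  = [1.3971]² / 0.0049
  = 398.34
Design effect: 2.5 × 398.34 = 995.86.
Round up → n = 996.

n = 996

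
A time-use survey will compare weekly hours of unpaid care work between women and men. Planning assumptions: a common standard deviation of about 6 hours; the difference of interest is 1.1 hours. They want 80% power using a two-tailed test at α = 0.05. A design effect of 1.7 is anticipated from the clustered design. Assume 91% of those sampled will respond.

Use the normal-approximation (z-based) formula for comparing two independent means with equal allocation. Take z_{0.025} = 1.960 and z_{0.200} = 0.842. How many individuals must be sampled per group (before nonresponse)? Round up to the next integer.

n = 873 per group

n = (z_{α/2} + z_β)² · (σ₁² + σ₂²) / δ²
  = (1.960 + 0.842)² · (2·6² = 72) / 1.1²
  = 7.8512 · 72 / 1.21
  = 467.18
Design effect: 1.7 × 467.18 = 794.20.
Adjust for 91% response: 794.20 / 0.91 = 872.75.
Round up → n = 873 per group.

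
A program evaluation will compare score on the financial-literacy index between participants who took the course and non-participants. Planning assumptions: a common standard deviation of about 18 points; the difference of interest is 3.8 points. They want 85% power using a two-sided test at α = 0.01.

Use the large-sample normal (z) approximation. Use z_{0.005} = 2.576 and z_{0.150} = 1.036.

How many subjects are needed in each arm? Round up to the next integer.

n = 586 per group

n = (z_{α/2} + z_β)² · (σ₁² + σ₂²) / δ²
  = (2.576 + 1.036)² · (2·18² = 648) / 3.8²
  = 13.0465 · 648 / 14.44
  = 585.47
Round up → n = 586 per group.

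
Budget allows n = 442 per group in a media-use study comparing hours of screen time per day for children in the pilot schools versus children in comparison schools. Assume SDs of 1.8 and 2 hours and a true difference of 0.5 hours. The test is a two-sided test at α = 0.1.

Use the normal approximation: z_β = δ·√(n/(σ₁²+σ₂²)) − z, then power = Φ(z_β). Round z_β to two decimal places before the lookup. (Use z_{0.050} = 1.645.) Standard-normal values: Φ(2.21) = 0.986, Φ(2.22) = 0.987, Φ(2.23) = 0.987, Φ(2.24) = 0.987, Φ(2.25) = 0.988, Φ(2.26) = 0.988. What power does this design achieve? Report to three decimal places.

Power ≈ 0.988

z_β = δ·√(n/(σ₁²+σ₂²)) − z_{α/2}
    = 0.5 · √(442/7.24) − 1.645
    = 0.5 · 7.81343 − 1.645
    = 3.9067 − 1.645 = 2.2617 → 2.26
Power = Φ(2.26) = 0.988.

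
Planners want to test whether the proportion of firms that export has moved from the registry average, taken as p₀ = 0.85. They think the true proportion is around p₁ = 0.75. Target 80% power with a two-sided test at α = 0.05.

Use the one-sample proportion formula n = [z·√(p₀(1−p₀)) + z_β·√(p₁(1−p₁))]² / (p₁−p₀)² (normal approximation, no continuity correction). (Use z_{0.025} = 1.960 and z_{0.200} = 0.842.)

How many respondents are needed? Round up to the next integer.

n = [z_{α/2}·√(p₀q₀) + z_β·√(p₁q₁)]² / (p₁ − p₀)²
  = [1.960·√(0.85·0.15) + 0.842·√(0.75·0.25)]² / (-0.10)²
  = [1.960·0.3571 + 0.842·0.4330]² / 0.0100
  = [1.0645]² / 0.0100
  = 113.31
Round up → n = 114.

n = 114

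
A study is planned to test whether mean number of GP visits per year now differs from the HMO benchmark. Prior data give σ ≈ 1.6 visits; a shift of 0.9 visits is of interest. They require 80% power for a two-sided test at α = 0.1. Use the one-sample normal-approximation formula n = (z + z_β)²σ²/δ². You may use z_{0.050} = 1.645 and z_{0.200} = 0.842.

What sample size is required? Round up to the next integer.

n = 20

n = (z_{α/2} + z_β)² · σ² / δ²
  = (1.645 + 0.842)² · 1.6² / 0.9²
  = 6.1852 · 2.56 / 0.81
  = 19.55
Round up → n = 20.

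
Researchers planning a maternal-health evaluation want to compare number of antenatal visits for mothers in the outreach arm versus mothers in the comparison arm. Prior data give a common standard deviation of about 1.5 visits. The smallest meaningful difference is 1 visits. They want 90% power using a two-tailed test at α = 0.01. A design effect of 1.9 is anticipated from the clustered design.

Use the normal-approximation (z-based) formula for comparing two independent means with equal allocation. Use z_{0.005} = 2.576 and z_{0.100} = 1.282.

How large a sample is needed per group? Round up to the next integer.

n = (z_{α/2} + z_β)² · (σ₁² + σ₂²) / δ²
  = (2.576 + 1.282)² · (2·1.5² = 4.5) / 1²
  = 14.8842 · 4.5 / 1
  = 66.98
Design effect: 1.9 × 66.98 = 127.26.
Round up → n = 128 per group.

n = 128 per group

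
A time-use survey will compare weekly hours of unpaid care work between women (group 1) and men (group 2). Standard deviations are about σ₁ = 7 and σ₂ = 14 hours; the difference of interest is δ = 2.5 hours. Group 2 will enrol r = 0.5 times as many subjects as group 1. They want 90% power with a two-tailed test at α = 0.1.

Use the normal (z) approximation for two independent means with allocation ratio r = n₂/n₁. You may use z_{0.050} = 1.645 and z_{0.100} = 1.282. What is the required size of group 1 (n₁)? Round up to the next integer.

n₁ = (z_{α/2} + z_β)² · (σ₁² + σ₂²/r) / δ²
   = (1.645 + 1.282)² · (7² + 14²/0.5) / 2.5²
   = 8.5673 · (49 + 392) / 6.25
   = 8.5673 · 441 / 6.25
   = 604.51
Round up → n₁ = 605; n₂ = r·n₁ = 0.5 × 605 = 303.

n₁ = 605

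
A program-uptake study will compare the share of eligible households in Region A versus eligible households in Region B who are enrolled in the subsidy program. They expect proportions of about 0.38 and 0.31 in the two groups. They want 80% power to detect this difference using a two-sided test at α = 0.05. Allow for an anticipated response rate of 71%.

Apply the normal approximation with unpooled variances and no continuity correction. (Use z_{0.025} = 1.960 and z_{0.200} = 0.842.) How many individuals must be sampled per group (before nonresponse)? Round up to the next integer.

n = 1015 per group

n = (z_{α/2} + z_β)² · [p₁(1−p₁) + p₂(1−p₂)] / (p₁ − p₂)²
  = (1.960 + 0.842)² · (0.38·0.62 + 0.31·0.69) / (0.07)²
  = (2.802)² · (0.2356 + 0.2139) / 0.0049
  = 7.8512 · 0.4495 / 0.0049
  = 720.23
Adjust for 71% response: 720.23 / 0.71 = 1014.41.
Round up → n = 1015 per group.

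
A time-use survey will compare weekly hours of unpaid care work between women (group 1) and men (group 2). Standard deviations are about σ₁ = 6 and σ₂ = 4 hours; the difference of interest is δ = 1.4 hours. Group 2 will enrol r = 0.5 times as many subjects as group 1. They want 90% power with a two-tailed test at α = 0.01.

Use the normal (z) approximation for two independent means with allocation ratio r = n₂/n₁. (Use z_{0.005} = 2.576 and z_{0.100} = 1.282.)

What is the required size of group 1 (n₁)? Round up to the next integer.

n₁ = 517

n₁ = (z_{α/2} + z_β)² · (σ₁² + σ₂²/r) / δ²
   = (2.576 + 1.282)² · (6² + 4²/0.5) / 1.4²
   = 14.8842 · (36 + 32) / 1.96
   = 14.8842 · 68 / 1.96
   = 516.39
Round up → n₁ = 517; n₂ = r·n₁ = 0.5 × 517 = 259.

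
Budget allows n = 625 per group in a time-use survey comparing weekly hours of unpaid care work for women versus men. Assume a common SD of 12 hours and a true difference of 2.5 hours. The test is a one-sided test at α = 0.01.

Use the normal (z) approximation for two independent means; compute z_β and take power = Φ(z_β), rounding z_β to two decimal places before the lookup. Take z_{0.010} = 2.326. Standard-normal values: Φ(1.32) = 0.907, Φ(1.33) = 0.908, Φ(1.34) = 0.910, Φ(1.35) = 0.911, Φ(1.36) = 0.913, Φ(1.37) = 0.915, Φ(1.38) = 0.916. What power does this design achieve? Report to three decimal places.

Power ≈ 0.913

z_β = δ·√(n/(σ₁²+σ₂²)) − z_α
    = 2.5 · √(625/288) − 2.326
    = 2.5 · 1.47314 − 2.326
    = 3.6828 − 2.326 = 1.3568 → 1.36
Power = Φ(1.36) = 0.913.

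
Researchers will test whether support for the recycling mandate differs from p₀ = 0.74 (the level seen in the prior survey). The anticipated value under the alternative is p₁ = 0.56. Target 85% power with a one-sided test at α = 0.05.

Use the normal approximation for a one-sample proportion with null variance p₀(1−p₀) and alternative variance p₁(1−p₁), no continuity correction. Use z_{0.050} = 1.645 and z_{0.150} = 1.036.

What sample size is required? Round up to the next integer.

n = [z_α·√(p₀q₀) + z_β·√(p₁q₁)]² / (p₁ − p₀)²
  = [1.645·√(0.74·0.26) + 1.036·√(0.56·0.44)]² / (-0.18)²
  = [1.645·0.4386 + 1.036·0.4964]² / 0.0324
  = [1.2358]² / 0.0324
  = 47.14
Round up → n = 48.

n = 48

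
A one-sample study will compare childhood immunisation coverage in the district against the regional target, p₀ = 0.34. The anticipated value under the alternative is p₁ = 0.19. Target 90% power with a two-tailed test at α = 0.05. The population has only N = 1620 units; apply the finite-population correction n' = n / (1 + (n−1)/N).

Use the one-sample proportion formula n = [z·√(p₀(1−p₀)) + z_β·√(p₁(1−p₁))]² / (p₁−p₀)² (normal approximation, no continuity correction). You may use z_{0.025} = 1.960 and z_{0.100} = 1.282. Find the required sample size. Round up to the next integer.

n = [z_{α/2}·√(p₀q₀) + z_β·√(p₁q₁)]² / (p₁ − p₀)²
  = [1.960·√(0.34·0.66) + 1.282·√(0.19·0.81)]² / (-0.15)²
  = [1.960·0.4737 + 1.282·0.3923]² / 0.0225
  = [1.4314]² / 0.0225
  = 91.06
Finite-population correction (N = 1620): 91.06 / (1 + (91.06 − 1)/1620) = 86.27.
Round up → n = 87.

n = 87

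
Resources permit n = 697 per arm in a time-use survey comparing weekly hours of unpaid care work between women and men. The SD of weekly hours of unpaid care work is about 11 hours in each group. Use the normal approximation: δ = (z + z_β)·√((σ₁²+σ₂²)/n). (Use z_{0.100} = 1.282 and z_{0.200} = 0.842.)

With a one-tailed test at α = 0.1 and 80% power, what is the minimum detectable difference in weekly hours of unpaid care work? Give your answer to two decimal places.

δ = (z_α + z_β) · √((σ₁²+σ₂²)/n)
  = (1.282 + 0.842) · √(242/697)
  = 2.124 · √0.3472
  = 2.124 · 0.5892
  = 1.2515

Minimum detectable difference ≈ 1.25 hours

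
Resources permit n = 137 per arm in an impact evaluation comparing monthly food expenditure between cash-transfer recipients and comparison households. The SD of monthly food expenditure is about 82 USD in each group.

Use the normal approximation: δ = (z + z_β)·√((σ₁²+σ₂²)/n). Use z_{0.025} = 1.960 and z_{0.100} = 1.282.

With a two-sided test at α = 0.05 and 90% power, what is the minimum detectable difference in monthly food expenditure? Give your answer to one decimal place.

Minimum detectable difference ≈ 32.1 USD

δ = (z_{α/2} + z_β) · √((σ₁²+σ₂²)/n)
  = (1.960 + 1.282) · √(13448/137)
  = 3.242 · √98.1606
  = 3.242 · 9.9076
  = 32.1204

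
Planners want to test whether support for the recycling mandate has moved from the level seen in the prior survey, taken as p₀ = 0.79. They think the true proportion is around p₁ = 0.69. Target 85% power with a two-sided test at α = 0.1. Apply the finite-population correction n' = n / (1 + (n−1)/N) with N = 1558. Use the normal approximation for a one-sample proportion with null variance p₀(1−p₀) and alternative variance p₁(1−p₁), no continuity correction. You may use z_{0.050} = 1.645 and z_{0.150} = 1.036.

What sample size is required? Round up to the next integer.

n = 122

n = [z_{α/2}·√(p₀q₀) + z_β·√(p₁q₁)]² / (p₁ − p₀)²
  = [1.645·√(0.79·0.21) + 1.036·√(0.69·0.31)]² / (-0.10)²
  = [1.645·0.4073 + 1.036·0.4625]² / 0.0100
  = [1.1492]² / 0.0100
  = 132.06
Finite-population correction (N = 1558): 132.06 / (1 + (132.06 − 1)/1558) = 121.81.
Round up → n = 122.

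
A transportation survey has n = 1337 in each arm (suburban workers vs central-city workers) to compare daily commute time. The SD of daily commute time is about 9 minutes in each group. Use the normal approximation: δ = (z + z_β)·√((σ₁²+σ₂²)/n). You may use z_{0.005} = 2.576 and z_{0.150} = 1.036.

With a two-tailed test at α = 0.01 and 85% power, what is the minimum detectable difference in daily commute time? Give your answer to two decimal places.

Minimum detectable difference ≈ 1.26 minutes

δ = (z_{α/2} + z_β) · √((σ₁²+σ₂²)/n)
  = (2.576 + 1.036) · √(162/1337)
  = 3.612 · √0.12117
  = 3.612 · 0.3481
  = 1.2573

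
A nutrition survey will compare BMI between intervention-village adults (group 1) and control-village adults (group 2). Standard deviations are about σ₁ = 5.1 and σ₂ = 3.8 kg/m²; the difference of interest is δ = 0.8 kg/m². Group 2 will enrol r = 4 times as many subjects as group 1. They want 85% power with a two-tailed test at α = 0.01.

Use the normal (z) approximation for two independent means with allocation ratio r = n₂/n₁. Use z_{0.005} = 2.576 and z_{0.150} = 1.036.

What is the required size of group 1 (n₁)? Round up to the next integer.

n₁ = 604

n₁ = (z_{α/2} + z_β)² · (σ₁² + σ₂²/r) / δ²
   = (2.576 + 1.036)² · (5.1² + 3.8²/4) / 0.8²
   = 13.0465 · (26.01 + 3.61) / 0.64
   = 13.0465 · 29.62 / 0.64
   = 603.81
Round up → n₁ = 604; n₂ = r·n₁ = 4 × 604 = 2416.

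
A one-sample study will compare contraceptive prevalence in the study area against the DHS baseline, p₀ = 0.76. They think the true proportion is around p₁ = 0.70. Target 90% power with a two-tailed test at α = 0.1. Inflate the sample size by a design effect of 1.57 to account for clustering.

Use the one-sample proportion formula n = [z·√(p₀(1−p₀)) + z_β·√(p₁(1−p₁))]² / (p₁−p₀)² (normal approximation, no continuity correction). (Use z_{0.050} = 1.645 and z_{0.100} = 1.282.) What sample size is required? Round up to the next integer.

n = 726

n = [z_{α/2}·√(p₀q₀) + z_β·√(p₁q₁)]² / (p₁ − p₀)²
  = [1.645·√(0.76·0.24) + 1.282·√(0.70·0.30)]² / (-0.06)²
  = [1.645·0.4271 + 1.282·0.4583]² / 0.0036
  = [1.2900]² / 0.0036
  = 462.28
Design effect: 1.57 × 462.28 = 725.78.
Round up → n = 726.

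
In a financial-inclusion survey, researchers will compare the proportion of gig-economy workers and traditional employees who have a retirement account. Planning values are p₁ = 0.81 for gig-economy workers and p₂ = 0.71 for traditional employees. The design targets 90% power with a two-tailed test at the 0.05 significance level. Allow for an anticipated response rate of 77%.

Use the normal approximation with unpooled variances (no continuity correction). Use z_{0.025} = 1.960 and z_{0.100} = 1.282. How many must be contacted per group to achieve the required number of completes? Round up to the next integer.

n = 492 per group

n = (z_{α/2} + z_β)² · [p₁(1−p₁) + p₂(1−p₂)] / (p₁ − p₂)²
  = (1.960 + 1.282)² · (0.81·0.19 + 0.71·0.29) / (0.10)²
  = (3.242)² · (0.1539 + 0.2059) / 0.0100
  = 10.5106 · 0.3598 / 0.0100
  = 378.17
Adjust for 77% response: 378.17 / 0.77 = 491.13.
Round up → n = 492 per group.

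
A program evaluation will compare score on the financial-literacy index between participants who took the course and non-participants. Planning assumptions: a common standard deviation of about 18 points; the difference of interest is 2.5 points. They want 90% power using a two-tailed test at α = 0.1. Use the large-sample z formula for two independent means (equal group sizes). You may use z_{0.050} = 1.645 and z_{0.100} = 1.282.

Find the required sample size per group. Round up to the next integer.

n = 889 per group

n = (z_{α/2} + z_β)² · (σ₁² + σ₂²) / δ²
  = (1.645 + 1.282)² · (2·18² = 648) / 2.5²
  = 8.5673 · 648 / 6.25
  = 888.26
Round up → n = 889 per group.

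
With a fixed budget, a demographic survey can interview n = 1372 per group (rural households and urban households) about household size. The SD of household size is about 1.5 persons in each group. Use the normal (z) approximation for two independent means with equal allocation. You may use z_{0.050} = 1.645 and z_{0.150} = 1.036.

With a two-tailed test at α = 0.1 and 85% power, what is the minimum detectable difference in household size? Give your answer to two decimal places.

δ = (z_{α/2} + z_β) · √((σ₁²+σ₂²)/n)
  = (1.645 + 1.036) · √(4.5/1372)
  = 2.681 · √0.00328
  = 2.681 · 0.0573
  = 0.1535

Minimum detectable difference ≈ 0.15 persons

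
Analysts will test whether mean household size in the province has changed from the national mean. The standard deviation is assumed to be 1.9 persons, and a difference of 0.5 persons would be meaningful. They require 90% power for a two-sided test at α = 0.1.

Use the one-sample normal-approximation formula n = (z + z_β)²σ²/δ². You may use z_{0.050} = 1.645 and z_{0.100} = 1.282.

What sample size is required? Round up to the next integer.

n = 124

n = (z_{α/2} + z_β)² · σ² / δ²
  = (1.645 + 1.282)² · 1.9² / 0.5²
  = 8.5673 · 3.61 / 0.25
  = 123.71
Round up → n = 124.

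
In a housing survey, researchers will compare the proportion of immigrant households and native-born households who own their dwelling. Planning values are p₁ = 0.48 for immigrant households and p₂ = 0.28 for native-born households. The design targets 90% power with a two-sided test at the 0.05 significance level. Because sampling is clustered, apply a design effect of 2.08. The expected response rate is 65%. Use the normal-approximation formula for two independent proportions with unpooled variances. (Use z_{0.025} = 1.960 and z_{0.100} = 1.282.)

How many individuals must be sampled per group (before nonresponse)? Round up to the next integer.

n = (z_{α/2} + z_β)² · [p₁(1−p₁) + p₂(1−p₂)] / (p₁ − p₂)²
  = (1.960 + 1.282)² · (0.48·0.52 + 0.28·0.72) / (0.20)²
  = (3.242)² · (0.2496 + 0.2016) / 0.0400
  = 10.5106 · 0.4512 / 0.0400
  = 118.56
Design effect: 2.08 × 118.56 = 246.60.
Adjust for 65% response: 246.60 / 0.65 = 379.39.
Round up → n = 380 per group.

n = 380 per group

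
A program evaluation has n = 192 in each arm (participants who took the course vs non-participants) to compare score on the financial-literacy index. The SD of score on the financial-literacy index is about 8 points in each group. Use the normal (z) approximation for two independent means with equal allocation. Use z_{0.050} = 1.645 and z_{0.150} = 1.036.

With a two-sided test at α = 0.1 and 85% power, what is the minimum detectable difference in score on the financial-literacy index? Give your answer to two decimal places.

Minimum detectable difference ≈ 2.19 points

δ = (z_{α/2} + z_β) · √((σ₁²+σ₂²)/n)
  = (1.645 + 1.036) · √(128/192)
  = 2.681 · √0.66667
  = 2.681 · 0.8165
  = 2.1890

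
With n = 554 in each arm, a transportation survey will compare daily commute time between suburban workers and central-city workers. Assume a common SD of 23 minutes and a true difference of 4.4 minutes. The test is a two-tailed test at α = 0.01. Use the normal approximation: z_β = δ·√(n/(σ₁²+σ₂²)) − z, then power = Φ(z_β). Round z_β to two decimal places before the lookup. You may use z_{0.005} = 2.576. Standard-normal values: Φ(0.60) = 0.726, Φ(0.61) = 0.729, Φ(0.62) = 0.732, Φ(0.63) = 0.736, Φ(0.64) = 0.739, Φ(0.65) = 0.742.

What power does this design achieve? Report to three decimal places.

z_β = δ·√(n/(σ₁²+σ₂²)) − z_{α/2}
    = 4.4 · √(554/1058) − 2.576
    = 4.4 · 0.72362 − 2.576
    = 3.1839 − 2.576 = 0.6079 → 0.61
Power = Φ(0.61) = 0.729.

Power ≈ 0.729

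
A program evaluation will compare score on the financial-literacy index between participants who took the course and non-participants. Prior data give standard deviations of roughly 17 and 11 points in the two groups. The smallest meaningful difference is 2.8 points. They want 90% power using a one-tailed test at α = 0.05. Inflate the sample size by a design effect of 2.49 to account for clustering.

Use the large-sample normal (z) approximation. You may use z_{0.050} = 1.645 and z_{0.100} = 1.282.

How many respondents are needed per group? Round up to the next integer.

n = 1116 per group

n = (z_α + z_β)² · (σ₁² + σ₂²) / δ²
  = (1.645 + 1.282)² · (17² + 11² = 410) / 2.8²
  = 8.5673 · 410 / 7.84
  = 448.04
Design effect: 2.49 × 448.04 = 1115.61.
Round up → n = 1116 per group.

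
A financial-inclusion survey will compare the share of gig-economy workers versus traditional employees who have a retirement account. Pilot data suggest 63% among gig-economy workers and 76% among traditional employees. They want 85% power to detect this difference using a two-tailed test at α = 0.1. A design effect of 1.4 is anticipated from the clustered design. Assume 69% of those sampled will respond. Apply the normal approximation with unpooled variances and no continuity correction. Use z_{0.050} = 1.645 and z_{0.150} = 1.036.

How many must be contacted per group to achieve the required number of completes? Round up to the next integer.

n = (z_{α/2} + z_β)² · [p₁(1−p₁) + p₂(1−p₂)] / (p₁ − p₂)²
  = (1.645 + 1.036)² · (0.63·0.37 + 0.76·0.24) / (-0.13)²
  = (2.681)² · (0.2331 + 0.1824) / 0.0169
  = 7.1878 · 0.4155 / 0.0169
  = 176.72
Design effect: 1.4 × 176.72 = 247.40.
Adjust for 69% response: 247.40 / 0.69 = 358.56.
Round up → n = 359 per group.

n = 359 per group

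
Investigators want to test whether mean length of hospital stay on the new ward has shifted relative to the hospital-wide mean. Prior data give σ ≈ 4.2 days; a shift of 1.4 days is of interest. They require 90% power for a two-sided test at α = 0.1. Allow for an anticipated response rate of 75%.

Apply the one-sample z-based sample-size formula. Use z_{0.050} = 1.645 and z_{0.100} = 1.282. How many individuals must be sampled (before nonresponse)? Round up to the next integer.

n = 103

n = (z_{α/2} + z_β)² · σ² / δ²
  = (1.645 + 1.282)² · 4.2² / 1.4²
  = 8.5673 · 17.64 / 1.96
  = 77.11
Adjust for 75% response: 77.11 / 0.75 = 102.81.
Round up → n = 103.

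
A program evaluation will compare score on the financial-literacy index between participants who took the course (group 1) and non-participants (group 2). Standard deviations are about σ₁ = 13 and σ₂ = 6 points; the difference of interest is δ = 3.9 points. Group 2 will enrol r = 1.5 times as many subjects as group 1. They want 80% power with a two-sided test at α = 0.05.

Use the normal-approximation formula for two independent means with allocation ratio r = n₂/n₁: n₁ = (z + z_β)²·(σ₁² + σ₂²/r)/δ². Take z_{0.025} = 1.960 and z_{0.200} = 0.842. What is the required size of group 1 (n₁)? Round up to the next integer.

n₁ = (z_{α/2} + z_β)² · (σ₁² + σ₂²/r) / δ²
   = (1.960 + 0.842)² · (13² + 6²/1.5) / 3.9²
   = 7.8512 · (169 + 24) / 15.21
   = 7.8512 · 193 / 15.21
   = 99.62
Round up → n₁ = 100; n₂ = r·n₁ = 1.5 × 100 = 150.

n₁ = 100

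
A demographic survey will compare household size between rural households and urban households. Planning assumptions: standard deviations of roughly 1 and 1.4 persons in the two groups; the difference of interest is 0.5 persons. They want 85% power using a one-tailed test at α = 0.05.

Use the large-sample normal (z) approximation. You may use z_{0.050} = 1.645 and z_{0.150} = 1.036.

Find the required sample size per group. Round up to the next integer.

n = (z_α + z_β)² · (σ₁² + σ₂²) / δ²
  = (1.645 + 1.036)² · (1² + 1.4² = 2.96) / 0.5²
  = 7.1878 · 2.96 / 0.25
  = 85.10
Round up → n = 86 per group.

n = 86 per group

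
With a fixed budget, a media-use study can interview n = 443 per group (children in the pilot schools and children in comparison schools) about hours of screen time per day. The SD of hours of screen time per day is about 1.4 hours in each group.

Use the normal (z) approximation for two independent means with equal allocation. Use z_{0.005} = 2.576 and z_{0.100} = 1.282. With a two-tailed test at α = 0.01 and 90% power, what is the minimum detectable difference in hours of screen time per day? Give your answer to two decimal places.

δ = (z_{α/2} + z_β) · √((σ₁²+σ₂²)/n)
  = (2.576 + 1.282) · √(3.92/443)
  = 3.858 · √0.00885
  = 3.858 · 0.0941
  = 0.3629

Minimum detectable difference ≈ 0.36 hours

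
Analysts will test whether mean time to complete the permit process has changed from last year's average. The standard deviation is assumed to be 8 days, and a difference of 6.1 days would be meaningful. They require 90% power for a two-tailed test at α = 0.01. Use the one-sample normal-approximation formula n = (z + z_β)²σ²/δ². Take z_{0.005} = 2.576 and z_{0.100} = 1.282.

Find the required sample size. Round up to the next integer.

n = (z_{α/2} + z_β)² · σ² / δ²
  = (2.576 + 1.282)² · 8² / 6.1²
  = 14.8842 · 64 / 37.21
  = 25.60
Round up → n = 26.

n = 26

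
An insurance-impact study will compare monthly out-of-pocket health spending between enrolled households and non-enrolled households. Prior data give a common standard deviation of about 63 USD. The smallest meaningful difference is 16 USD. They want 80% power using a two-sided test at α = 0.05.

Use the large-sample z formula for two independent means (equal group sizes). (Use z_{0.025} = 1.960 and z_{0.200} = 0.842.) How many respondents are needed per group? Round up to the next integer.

n = 244 per group

n = (z_{α/2} + z_β)² · (σ₁² + σ₂²) / δ²
  = (1.960 + 0.842)² · (2·63² = 7938) / 16²
  = 7.8512 · 7938 / 256
  = 243.45
Round up → n = 244 per group.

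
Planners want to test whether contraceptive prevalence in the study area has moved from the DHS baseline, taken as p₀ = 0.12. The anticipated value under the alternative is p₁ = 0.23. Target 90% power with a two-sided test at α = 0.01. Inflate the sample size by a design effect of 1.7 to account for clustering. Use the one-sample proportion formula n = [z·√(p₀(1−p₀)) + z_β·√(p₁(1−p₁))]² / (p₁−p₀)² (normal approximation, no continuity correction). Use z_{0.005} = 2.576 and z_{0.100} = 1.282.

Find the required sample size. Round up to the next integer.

n = 267

n = [z_{α/2}·√(p₀q₀) + z_β·√(p₁q₁)]² / (p₁ − p₀)²
  = [2.576·√(0.12·0.88) + 1.282·√(0.23·0.77)]² / (0.11)²
  = [2.576·0.3250 + 1.282·0.4208]² / 0.0121
  = [1.3766]² / 0.0121
  = 156.62
Design effect: 1.7 × 156.62 = 266.25.
Round up → n = 267.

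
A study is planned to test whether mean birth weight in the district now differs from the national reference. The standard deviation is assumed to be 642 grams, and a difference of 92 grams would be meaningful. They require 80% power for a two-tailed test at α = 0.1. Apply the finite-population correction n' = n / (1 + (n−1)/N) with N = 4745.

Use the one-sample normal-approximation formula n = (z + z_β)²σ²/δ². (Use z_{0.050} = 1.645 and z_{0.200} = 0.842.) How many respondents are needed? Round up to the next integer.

n = 284

n = (z_{α/2} + z_β)² · σ² / δ²
  = (1.645 + 0.842)² · 642² / 92²
  = 6.1852 · 412164 / 8464
  = 301.19
Finite-population correction (N = 4745): 301.19 / (1 + (301.19 − 1)/4745) = 283.27.
Round up → n = 284.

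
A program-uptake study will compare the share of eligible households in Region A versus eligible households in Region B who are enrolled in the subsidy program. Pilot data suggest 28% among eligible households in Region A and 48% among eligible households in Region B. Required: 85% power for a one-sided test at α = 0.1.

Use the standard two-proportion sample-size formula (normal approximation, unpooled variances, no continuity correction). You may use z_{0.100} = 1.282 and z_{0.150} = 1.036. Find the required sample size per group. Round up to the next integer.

n = 61 per group

n = (z_α + z_β)² · [p₁(1−p₁) + p₂(1−p₂)] / (p₁ − p₂)²
  = (1.282 + 1.036)² · (0.28·0.72 + 0.48·0.52) / (-0.20)²
  = (2.318)² · (0.2016 + 0.2496) / 0.0400
  = 5.3731 · 0.4512 / 0.0400
  = 60.61
Round up → n = 61 per group.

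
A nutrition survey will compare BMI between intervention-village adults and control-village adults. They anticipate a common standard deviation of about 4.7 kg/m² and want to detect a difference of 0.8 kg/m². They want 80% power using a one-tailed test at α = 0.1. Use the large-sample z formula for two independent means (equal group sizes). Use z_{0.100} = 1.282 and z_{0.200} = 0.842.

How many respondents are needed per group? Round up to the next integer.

n = (z_α + z_β)² · (σ₁² + σ₂²) / δ²
  = (1.282 + 0.842)² · (2·4.7² = 44.18) / 0.8²
  = 4.5114 · 44.18 / 0.64
  = 311.43
Round up → n = 312 per group.

n = 312 per group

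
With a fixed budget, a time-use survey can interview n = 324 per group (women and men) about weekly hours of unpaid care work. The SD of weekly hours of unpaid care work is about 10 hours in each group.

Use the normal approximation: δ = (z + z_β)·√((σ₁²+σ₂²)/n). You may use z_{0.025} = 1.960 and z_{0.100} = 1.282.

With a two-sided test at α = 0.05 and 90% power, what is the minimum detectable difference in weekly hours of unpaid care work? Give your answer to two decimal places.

Minimum detectable difference ≈ 2.55 hours

δ = (z_{α/2} + z_β) · √((σ₁²+σ₂²)/n)
  = (1.960 + 1.282) · √(200/324)
  = 3.242 · √0.61728
  = 3.242 · 0.7857
  = 2.5472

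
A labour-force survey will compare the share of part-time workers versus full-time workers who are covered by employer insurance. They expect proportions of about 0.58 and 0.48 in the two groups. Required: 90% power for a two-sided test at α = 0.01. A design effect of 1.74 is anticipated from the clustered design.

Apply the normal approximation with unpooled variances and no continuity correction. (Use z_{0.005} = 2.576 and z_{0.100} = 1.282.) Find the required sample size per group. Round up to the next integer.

n = 1278 per group

n = (z_{α/2} + z_β)² · [p₁(1−p₁) + p₂(1−p₂)] / (p₁ − p₂)²
  = (2.576 + 1.282)² · (0.58·0.42 + 0.48·0.52) / (0.10)²
  = (3.858)² · (0.2436 + 0.2496) / 0.0100
  = 14.8842 · 0.4932 / 0.0100
  = 734.09
Design effect: 1.74 × 734.09 = 1277.31.
Round up → n = 1278 per group.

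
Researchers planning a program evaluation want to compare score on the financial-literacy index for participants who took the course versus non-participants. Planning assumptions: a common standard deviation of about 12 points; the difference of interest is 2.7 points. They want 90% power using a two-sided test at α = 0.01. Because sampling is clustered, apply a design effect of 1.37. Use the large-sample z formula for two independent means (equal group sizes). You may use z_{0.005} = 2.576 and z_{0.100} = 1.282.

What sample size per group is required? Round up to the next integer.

n = (z_{α/2} + z_β)² · (σ₁² + σ₂²) / δ²
  = (2.576 + 1.282)² · (2·12² = 288) / 2.7²
  = 14.8842 · 288 / 7.29
  = 588.02
Design effect: 1.37 × 588.02 = 805.58.
Round up → n = 806 per group.

n = 806 per group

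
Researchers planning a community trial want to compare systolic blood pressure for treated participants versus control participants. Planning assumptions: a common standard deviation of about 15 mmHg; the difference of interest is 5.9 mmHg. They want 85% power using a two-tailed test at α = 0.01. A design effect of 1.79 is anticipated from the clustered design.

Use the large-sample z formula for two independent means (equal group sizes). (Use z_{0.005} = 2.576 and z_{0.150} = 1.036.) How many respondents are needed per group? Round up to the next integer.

n = 302 per group

n = (z_{α/2} + z_β)² · (σ₁² + σ₂²) / δ²
  = (2.576 + 1.036)² · (2·15² = 450) / 5.9²
  = 13.0465 · 450 / 34.81
  = 168.66
Design effect: 1.79 × 168.66 = 301.90.
Round up → n = 302 per group.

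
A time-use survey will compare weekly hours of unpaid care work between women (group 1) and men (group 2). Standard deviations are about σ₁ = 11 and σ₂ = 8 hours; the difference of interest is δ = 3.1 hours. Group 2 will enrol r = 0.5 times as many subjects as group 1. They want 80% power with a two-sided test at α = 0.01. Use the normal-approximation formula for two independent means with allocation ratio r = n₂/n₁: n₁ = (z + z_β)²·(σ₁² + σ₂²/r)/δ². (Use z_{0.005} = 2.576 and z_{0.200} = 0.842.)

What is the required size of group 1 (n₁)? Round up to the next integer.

n₁ = 303

n₁ = (z_{α/2} + z_β)² · (σ₁² + σ₂²/r) / δ²
   = (2.576 + 0.842)² · (11² + 8²/0.5) / 3.1²
   = 11.6827 · (121 + 128) / 9.61
   = 11.6827 · 249 / 9.61
   = 302.71
Round up → n₁ = 303; n₂ = r·n₁ = 0.5 × 303 = 152.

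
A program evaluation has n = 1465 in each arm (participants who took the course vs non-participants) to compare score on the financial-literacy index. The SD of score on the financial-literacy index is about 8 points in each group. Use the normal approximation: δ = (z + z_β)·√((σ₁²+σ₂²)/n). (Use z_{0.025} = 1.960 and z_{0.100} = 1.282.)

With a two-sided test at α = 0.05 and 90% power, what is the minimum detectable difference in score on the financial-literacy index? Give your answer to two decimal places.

Minimum detectable difference ≈ 0.96 points

δ = (z_{α/2} + z_β) · √((σ₁²+σ₂²)/n)
  = (1.960 + 1.282) · √(128/1465)
  = 3.242 · √0.08737
  = 3.242 · 0.2956
  = 0.9583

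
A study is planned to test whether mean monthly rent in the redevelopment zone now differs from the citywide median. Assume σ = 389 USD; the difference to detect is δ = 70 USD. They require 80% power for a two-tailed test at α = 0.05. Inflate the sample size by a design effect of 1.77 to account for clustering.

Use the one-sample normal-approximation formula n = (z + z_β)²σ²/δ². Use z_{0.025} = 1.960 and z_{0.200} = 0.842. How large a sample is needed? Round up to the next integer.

n = 430

n = (z_{α/2} + z_β)² · σ² / δ²
  = (1.960 + 0.842)² · 389² / 70²
  = 7.8512 · 151321 / 4900
  = 242.46
Design effect: 1.77 × 242.46 = 429.15.
Round up → n = 430.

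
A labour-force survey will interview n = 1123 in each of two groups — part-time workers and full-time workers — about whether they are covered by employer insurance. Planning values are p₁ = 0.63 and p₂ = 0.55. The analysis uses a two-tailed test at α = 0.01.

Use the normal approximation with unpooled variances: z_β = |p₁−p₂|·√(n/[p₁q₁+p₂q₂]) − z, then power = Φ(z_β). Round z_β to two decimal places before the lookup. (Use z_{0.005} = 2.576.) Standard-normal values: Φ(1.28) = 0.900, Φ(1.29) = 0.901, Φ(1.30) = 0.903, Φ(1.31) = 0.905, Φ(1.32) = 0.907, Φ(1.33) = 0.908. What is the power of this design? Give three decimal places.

z_β = |p₁−p₂|·√(n/[p₁q₁+p₂q₂]) − z_{α/2}
    = 0.08 · √(1123/0.4806) − 2.576
    = 0.08 · 48.3390 − 2.576
    = 3.8671 − 2.576 = 1.2911 → 1.29
Power = Φ(1.29) = 0.901.

Power ≈ 0.901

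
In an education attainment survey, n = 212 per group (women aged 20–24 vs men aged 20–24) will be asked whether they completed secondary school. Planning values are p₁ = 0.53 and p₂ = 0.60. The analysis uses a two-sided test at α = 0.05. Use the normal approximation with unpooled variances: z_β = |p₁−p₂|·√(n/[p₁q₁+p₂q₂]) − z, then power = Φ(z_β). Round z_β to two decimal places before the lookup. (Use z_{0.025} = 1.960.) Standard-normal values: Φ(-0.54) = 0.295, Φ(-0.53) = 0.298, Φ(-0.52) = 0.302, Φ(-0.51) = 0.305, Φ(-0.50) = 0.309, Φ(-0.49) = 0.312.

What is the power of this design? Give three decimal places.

z_β = |p₁−p₂|·√(n/[p₁q₁+p₂q₂]) − z_{α/2}
    = 0.07 · √(212/0.4891) − 1.960
    = 0.07 · 20.8194 − 1.960
    = 1.4574 − 1.960 = -0.5026 → -0.50
Power = Φ(-0.50) = 0.309.

Power ≈ 0.309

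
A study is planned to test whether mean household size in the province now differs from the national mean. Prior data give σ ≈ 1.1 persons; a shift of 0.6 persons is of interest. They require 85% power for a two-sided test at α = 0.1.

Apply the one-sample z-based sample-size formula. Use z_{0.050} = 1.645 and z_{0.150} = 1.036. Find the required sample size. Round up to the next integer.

n = (z_{α/2} + z_β)² · σ² / δ²
  = (1.645 + 1.036)² · 1.1² / 0.6²
  = 7.1878 · 1.21 / 0.36
  = 24.16
Round up → n = 25.

n = 25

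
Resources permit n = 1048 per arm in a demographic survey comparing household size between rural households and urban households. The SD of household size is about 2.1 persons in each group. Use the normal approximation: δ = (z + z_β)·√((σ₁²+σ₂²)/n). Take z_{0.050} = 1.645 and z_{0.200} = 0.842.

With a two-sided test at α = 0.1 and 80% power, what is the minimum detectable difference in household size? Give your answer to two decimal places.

Minimum detectable difference ≈ 0.23 persons

δ = (z_{α/2} + z_β) · √((σ₁²+σ₂²)/n)
  = (1.645 + 0.842) · √(8.82/1048)
  = 2.487 · √0.00842
  = 2.487 · 0.0917
  = 0.2282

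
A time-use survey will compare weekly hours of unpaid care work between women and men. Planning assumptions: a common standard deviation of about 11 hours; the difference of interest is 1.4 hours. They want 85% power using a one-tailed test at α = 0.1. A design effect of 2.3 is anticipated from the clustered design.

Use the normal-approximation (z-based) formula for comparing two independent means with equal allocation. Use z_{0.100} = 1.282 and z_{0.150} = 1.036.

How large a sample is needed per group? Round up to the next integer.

n = 1526 per group

n = (z_α + z_β)² · (σ₁² + σ₂²) / δ²
  = (1.282 + 1.036)² · (2·11² = 242) / 1.4²
  = 5.3731 · 242 / 1.96
  = 663.42
Design effect: 2.3 × 663.42 = 1525.86.
Round up → n = 1526 per group.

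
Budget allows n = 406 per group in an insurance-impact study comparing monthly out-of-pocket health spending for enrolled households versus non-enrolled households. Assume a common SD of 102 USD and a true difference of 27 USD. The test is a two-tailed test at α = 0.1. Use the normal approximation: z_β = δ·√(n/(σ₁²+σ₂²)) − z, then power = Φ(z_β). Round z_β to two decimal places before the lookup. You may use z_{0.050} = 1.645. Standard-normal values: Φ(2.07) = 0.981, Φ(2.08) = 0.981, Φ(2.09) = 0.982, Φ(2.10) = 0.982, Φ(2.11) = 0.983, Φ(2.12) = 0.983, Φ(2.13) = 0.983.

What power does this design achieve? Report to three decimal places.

z_β = δ·√(n/(σ₁²+σ₂²)) − z_{α/2}
    = 27 · √(406/20808) − 1.645
    = 27 · 0.13968 − 1.645
    = 3.7715 − 1.645 = 2.1265 → 2.13
Power = Φ(2.13) = 0.983.

Power ≈ 0.983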